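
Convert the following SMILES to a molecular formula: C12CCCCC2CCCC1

C10H18

Heavy atoms from the SMILES: 10 C.
Implicit hydrogens by atom environment:
  8 × C: 2 H each → 16
  2 × C: 1 H each → 2
  Total hydrogens = 18.
Molecular formula: C10H18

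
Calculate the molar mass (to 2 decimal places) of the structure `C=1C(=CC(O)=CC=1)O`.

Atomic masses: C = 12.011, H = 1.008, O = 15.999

110.11

Molecular formula: C6H6O2.
M = 6×12.011 + 6×1.008 + 2×15.999 = 110.11 g/mol.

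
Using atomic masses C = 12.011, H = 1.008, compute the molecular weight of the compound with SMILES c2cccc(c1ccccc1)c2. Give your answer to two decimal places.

Molecular formula: C12H10.
M = 12×12.011 + 10×1.008 = 154.21 g/mol.

154.21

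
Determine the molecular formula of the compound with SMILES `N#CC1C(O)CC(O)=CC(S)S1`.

C7H9NO2S2

Heavy atoms from the SMILES: 7 C, 1 N, 2 O, 2 S.
Implicit hydrogens by atom environment:
  4 × C: 1 H each → 4
  2 × C: no H
  2 × O: 1 H each → 2
  1 × C: 2 H
  1 × N: no H
  1 × S: 1 H
  1 × S: no H
  Total hydrogens = 9.
Molecular formula: C7H9NO2S2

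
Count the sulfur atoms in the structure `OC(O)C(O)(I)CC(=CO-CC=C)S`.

The symbol for sulfur appears 1 time in the SMILES.

1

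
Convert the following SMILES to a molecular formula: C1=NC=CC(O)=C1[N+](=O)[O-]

C5H4N2O3

Heavy atoms from the SMILES: 5 C, 2 N, 3 O.
Implicit hydrogens by atom environment:
  3 × C (aromatic): 1 H each → 3
  2 × C (aromatic): no H
  1 × N (aromatic): no H
  1 × N (charge +1): no H
  1 × O: 1 H
  1 × O: no H
  1 × O (charge -1): no H
  Total hydrogens = 4.
Molecular formula: C5H4N2O3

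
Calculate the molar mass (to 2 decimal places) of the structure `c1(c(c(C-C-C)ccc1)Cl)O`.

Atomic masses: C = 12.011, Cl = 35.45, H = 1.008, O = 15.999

Molecular formula: C9H11ClO.
M = 9×12.011 + 1×35.45 + 11×1.008 + 1×15.999 = 170.64 g/mol.

170.64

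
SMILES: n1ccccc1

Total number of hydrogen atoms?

5

Hydrogens are implicit in SMILES; fill each atom to its normal valence:
  5 × C (aromatic): 1 H each → 5
  1 × N (aromatic): no H
  Total hydrogens = 5.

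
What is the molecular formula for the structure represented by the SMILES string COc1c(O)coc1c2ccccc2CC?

Heavy atoms from the SMILES: 13 C, 3 O.
Implicit hydrogens by atom environment:
  5 × C (aromatic): 1 H each → 5
  5 × C (aromatic): no H
  2 × C: 3 H each → 6
  1 × C: 2 H
  1 × O: 1 H
  1 × O (aromatic): no H
  1 × O: no H
  Total hydrogens = 14.
Molecular formula: C13H14O3

C13H14O3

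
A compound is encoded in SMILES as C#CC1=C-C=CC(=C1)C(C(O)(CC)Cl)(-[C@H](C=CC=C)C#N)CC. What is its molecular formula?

C20H22ClNO

Heavy atoms from the SMILES: 20 C, 1 Cl, 1 N, 1 O.
Implicit hydrogens by atom environment:
  5 × C: 1 H each → 5
  4 × C (aromatic): 1 H each → 4
  4 × C: no H
  3 × C: 2 H each → 6
  2 × C: 3 H each → 6
  2 × C (aromatic): no H
  1 × Cl: no H
  1 × N: no H
  1 × O: 1 H
  Total hydrogens = 22.
Molecular formula: C20H22ClNO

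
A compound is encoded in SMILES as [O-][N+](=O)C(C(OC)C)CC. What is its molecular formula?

Heavy atoms from the SMILES: 6 C, 1 N, 3 O.
Implicit hydrogens by atom environment:
  3 × C: 3 H each → 9
  2 × C: 1 H each → 2
  2 × O: no H
  1 × C: 2 H
  1 × N (charge +1): no H
  1 × O (charge -1): no H
  Total hydrogens = 13.
Molecular formula: C6H13NO3

C6H13NO3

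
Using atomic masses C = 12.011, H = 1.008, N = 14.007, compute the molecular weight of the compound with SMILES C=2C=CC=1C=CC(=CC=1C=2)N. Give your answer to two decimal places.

143.19

Molecular formula: C10H9N.
M = 10×12.011 + 9×1.008 + 1×14.007 = 143.19 g/mol.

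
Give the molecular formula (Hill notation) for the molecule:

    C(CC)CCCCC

C8H18

Heavy atoms from the SMILES: 8 C.
Implicit hydrogens by atom environment:
  6 × C: 2 H each → 12
  2 × C: 3 H each → 6
  Total hydrogens = 18.
Molecular formula: C8H18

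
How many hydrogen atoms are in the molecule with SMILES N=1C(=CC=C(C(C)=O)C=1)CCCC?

Hydrogens are implicit in SMILES; fill each atom to its normal valence:
  3 × C: 2 H each → 6
  3 × C (aromatic): 1 H each → 3
  2 × C: 3 H each → 6
  2 × C (aromatic): no H
  1 × C: no H
  1 × N (aromatic): no H
  1 × O: no H
  Total hydrogens = 15.

15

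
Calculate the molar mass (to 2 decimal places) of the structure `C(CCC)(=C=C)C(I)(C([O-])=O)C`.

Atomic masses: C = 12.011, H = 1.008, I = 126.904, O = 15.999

279.10

Molecular formula: C9H12IO2-.
M = 9×12.011 + 12×1.008 + 1×126.904 + 2×15.999 = 279.10 g/mol.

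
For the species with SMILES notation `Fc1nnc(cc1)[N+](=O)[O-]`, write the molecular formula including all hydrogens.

Heavy atoms from the SMILES: 4 C, 1 F, 3 N, 2 O.
Implicit hydrogens by atom environment:
  2 × C (aromatic): 1 H each → 2
  2 × C (aromatic): no H
  2 × N (aromatic): no H
  1 × F: no H
  1 × N (charge +1): no H
  1 × O: no H
  1 × O (charge -1): no H
  Total hydrogens = 2.
Molecular formula: C4H2FN3O2

C4H2FN3O2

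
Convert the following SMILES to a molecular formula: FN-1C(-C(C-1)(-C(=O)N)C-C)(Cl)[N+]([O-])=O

Heavy atoms from the SMILES: 6 C, 1 Cl, 1 F, 3 N, 3 O.
Implicit hydrogens by atom environment:
  3 × C: no H
  2 × C: 2 H each → 4
  2 × O: no H
  1 × C: 3 H
  1 × Cl: no H
  1 × F: no H
  1 × N: 2 H
  1 × N: no H
  1 × N (charge +1): no H
  1 × O (charge -1): no H
  Total hydrogens = 9.
Molecular formula: C6H9ClFN3O3

C6H9ClFN3O3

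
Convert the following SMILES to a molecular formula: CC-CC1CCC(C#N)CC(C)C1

Heavy atoms from the SMILES: 12 C, 1 N.
Implicit hydrogens by atom environment:
  6 × C: 2 H each → 12
  3 × C: 1 H each → 3
  2 × C: 3 H each → 6
  1 × C: no H
  1 × N: no H
  Total hydrogens = 21.
Molecular formula: C12H21N

C12H21N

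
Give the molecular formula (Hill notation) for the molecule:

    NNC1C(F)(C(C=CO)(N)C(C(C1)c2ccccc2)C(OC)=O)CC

C18H26FN3O3

Heavy atoms from the SMILES: 18 C, 1 F, 3 N, 3 O.
Implicit hydrogens by atom environment:
  5 × C: 1 H each → 5
  5 × C (aromatic): 1 H each → 5
  3 × C: no H
  2 × C: 3 H each → 6
  2 × C: 2 H each → 4
  2 × N: 2 H each → 4
  2 × O: no H
  1 × C (aromatic): no H
  1 × F: no H
  1 × N: 1 H
  1 × O: 1 H
  Total hydrogens = 26.
Molecular formula: C18H26FN3O3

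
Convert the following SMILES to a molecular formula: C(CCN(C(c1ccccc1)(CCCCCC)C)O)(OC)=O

C18H29NO3

Heavy atoms from the SMILES: 18 C, 1 N, 3 O.
Implicit hydrogens by atom environment:
  7 × C: 2 H each → 14
  5 × C (aromatic): 1 H each → 5
  3 × C: 3 H each → 9
  2 × C: no H
  2 × O: no H
  1 × C (aromatic): no H
  1 × N: no H
  1 × O: 1 H
  Total hydrogens = 29.
Molecular formula: C18H29NO3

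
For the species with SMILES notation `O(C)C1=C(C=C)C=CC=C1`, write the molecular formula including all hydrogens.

Heavy atoms from the SMILES: 9 C, 1 O.
Implicit hydrogens by atom environment:
  4 × C (aromatic): 1 H each → 4
  2 × C (aromatic): no H
  1 × C: 3 H
  1 × C: 2 H
  1 × C: 1 H
  1 × O: no H
  Total hydrogens = 10.
Molecular formula: C9H10O

C9H10O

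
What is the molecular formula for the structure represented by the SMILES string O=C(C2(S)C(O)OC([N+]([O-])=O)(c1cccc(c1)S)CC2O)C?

C13H15NO6S2

Heavy atoms from the SMILES: 13 C, 1 N, 6 O, 2 S.
Implicit hydrogens by atom environment:
  4 × C (aromatic): 1 H each → 4
  3 × C: no H
  3 × O: no H
  2 × C: 1 H each → 2
  2 × C (aromatic): no H
  2 × O: 1 H each → 2
  2 × S: 1 H each → 2
  1 × C: 3 H
  1 × C: 2 H
  1 × N (charge +1): no H
  1 × O (charge -1): no H
  Total hydrogens = 15.
Molecular formula: C13H15NO6S2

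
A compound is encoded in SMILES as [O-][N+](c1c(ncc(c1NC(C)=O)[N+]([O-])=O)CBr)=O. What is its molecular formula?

Heavy atoms from the SMILES: 1 Br, 8 C, 4 N, 5 O.
Implicit hydrogens by atom environment:
  4 × C (aromatic): no H
  3 × O: no H
  2 × N (charge +1): no H
  2 × O (charge -1): no H
  1 × Br: no H
  1 × C: 3 H
  1 × C: 2 H
  1 × C (aromatic): 1 H
  1 × C: no H
  1 × N: 1 H
  1 × N (aromatic): no H
  Total hydrogens = 7.
Molecular formula: C8H7BrN4O5

C8H7BrN4O5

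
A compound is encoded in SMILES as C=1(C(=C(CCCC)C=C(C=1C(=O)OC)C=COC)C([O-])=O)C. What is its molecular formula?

Heavy atoms from the SMILES: 17 C, 5 O.
Implicit hydrogens by atom environment:
  5 × C (aromatic): no H
  4 × C: 3 H each → 12
  4 × O: no H
  3 × C: 2 H each → 6
  2 × C: 1 H each → 2
  2 × C: no H
  1 × C (aromatic): 1 H
  1 × O (charge -1): no H
  Total hydrogens = 21.
Net charge -1.
Molecular formula: C17H21O5-

C17H21O5-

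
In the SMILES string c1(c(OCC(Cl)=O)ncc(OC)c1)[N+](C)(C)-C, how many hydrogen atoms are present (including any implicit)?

16

Hydrogens are implicit in SMILES; fill each atom to its normal valence:
  4 × C: 3 H each → 12
  3 × C (aromatic): no H
  3 × O: no H
  2 × C (aromatic): 1 H each → 2
  1 × C: 2 H
  1 × C: no H
  1 × Cl: no H
  1 × N (aromatic): no H
  1 × N (charge +1): no H
  Total hydrogens = 16.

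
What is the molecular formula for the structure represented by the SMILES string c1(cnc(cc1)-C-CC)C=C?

Heavy atoms from the SMILES: 10 C, 1 N.
Implicit hydrogens by atom environment:
  3 × C: 2 H each → 6
  3 × C (aromatic): 1 H each → 3
  2 × C (aromatic): no H
  1 × C: 3 H
  1 × C: 1 H
  1 × N (aromatic): no H
  Total hydrogens = 13.
Molecular formula: C10H13N

C10H13N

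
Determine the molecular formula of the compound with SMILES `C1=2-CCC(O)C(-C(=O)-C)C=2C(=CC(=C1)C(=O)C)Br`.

C14H15BrO3

Heavy atoms from the SMILES: 1 Br, 14 C, 3 O.
Implicit hydrogens by atom environment:
  4 × C (aromatic): no H
  2 × C: 3 H each → 6
  2 × C: 2 H each → 4
  2 × C (aromatic): 1 H each → 2
  2 × C: 1 H each → 2
  2 × C: no H
  2 × O: no H
  1 × Br: no H
  1 × O: 1 H
  Total hydrogens = 15.
Molecular formula: C14H15BrO3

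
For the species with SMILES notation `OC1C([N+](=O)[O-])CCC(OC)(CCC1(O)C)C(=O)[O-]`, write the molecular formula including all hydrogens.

Heavy atoms from the SMILES: 11 C, 1 N, 7 O.
Implicit hydrogens by atom environment:
  4 × C: 2 H each → 8
  3 × C: no H
  3 × O: no H
  2 × C: 3 H each → 6
  2 × C: 1 H each → 2
  2 × O: 1 H each → 2
  2 × O (charge -1): no H
  1 × N (charge +1): no H
  Total hydrogens = 18.
Net charge -1.
Molecular formula: C11H18NO7-

C11H18NO7-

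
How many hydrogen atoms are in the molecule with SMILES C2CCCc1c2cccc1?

Hydrogens are implicit in SMILES; fill each atom to its normal valence:
  4 × C: 2 H each → 8
  4 × C (aromatic): 1 H each → 4
  2 × C (aromatic): no H
  Total hydrogens = 12.

12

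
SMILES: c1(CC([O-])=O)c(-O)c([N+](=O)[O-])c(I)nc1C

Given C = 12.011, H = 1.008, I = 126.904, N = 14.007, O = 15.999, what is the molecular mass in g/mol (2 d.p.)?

Molecular formula: C8H6IN2O5-.
M = 8×12.011 + 6×1.008 + 1×126.904 + 2×14.007 + 5×15.999 = 337.05 g/mol.

337.05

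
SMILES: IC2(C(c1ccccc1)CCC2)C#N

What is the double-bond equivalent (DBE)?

Molecular formula from the SMILES: C12H12IN.
DoU = (2C + 2 + N − H − X)/2 = (2·12 + 2 + 1 − 12 − 1)/2 = 14/2 = 7.
(Structurally: 2 ring(s) + 5 π bond(s) = 7.)

7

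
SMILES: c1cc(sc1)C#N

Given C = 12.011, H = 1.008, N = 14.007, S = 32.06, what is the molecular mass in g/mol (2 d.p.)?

Molecular formula: C5H3NS.
M = 5×12.011 + 3×1.008 + 1×14.007 + 1×32.06 = 109.15 g/mol.

109.15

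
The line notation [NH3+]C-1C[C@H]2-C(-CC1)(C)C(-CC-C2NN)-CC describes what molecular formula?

Heavy atoms from the SMILES: 13 C, 3 N.
Implicit hydrogens by atom environment:
  6 × C: 2 H each → 12
  4 × C: 1 H each → 4
  2 × C: 3 H each → 6
  1 × C: no H
  1 × N (charge +1): 3 H
  1 × N: 2 H
  1 × N: 1 H
  Total hydrogens = 28.
Net charge +1.
Molecular formula: C13H28N3+

C13H28N3+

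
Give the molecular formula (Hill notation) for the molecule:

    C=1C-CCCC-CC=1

Heavy atoms from the SMILES: 8 C.
Implicit hydrogens by atom environment:
  6 × C: 2 H each → 12
  2 × C: 1 H each → 2
  Total hydrogens = 14.
Molecular formula: C8H14

C8H14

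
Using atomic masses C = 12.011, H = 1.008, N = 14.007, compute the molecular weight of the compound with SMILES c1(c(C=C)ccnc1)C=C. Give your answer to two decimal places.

Molecular formula: C9H9N.
M = 9×12.011 + 9×1.008 + 1×14.007 = 131.18 g/mol.

131.18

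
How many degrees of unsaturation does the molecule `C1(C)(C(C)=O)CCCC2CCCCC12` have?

Molecular formula from the SMILES: C13H22O.
DoU = (2C + 2 + N − H − X)/2 = (2·13 + 2 + 0 − 22 − 0)/2 = 6/2 = 3.
(Structurally: 2 ring(s) + 1 π bond(s) = 3.)

3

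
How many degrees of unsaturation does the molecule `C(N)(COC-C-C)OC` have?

Molecular formula from the SMILES: C6H15NO2.
DoU = (2C + 2 + N − H − X)/2 = (2·6 + 2 + 1 − 15 − 0)/2 = 0/2 = 0.
(Structurally: 0 ring(s) + 0 π bond(s) = 0.)

0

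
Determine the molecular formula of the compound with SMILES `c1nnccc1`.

Heavy atoms from the SMILES: 4 C, 2 N.
Implicit hydrogens by atom environment:
  4 × C (aromatic): 1 H each → 4
  2 × N (aromatic): no H
  Total hydrogens = 4.
Molecular formula: C4H4N2

C4H4N2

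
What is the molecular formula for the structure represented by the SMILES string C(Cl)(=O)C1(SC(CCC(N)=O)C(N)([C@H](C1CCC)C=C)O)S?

C14H23ClN2O3S2

Heavy atoms from the SMILES: 14 C, 1 Cl, 2 N, 3 O, 2 S.
Implicit hydrogens by atom environment:
  5 × C: 2 H each → 10
  4 × C: 1 H each → 4
  4 × C: no H
  2 × N: 2 H each → 4
  2 × O: no H
  1 × C: 3 H
  1 × Cl: no H
  1 × O: 1 H
  1 × S: 1 H
  1 × S: no H
  Total hydrogens = 23.
Molecular formula: C14H23ClN2O3S2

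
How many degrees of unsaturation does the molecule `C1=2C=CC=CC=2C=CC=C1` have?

Molecular formula from the SMILES: C10H8.
DoU = (2C + 2 + N − H − X)/2 = (2·10 + 2 + 0 − 8 − 0)/2 = 14/2 = 7.
(Structurally: 2 ring(s) + 5 π bond(s) = 7.)

7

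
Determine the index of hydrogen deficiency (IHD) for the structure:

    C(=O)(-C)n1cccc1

4

Molecular formula from the SMILES: C6H7NO.
DoU = (2C + 2 + N − H − X)/2 = (2·6 + 2 + 1 − 7 − 0)/2 = 8/2 = 4.
(Structurally: 1 ring(s) + 3 π bond(s) = 4.)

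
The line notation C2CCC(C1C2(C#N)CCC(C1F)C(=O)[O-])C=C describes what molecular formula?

Heavy atoms from the SMILES: 14 C, 1 F, 1 N, 2 O.
Implicit hydrogens by atom environment:
  6 × C: 2 H each → 12
  5 × C: 1 H each → 5
  3 × C: no H
  1 × F: no H
  1 × N: no H
  1 × O: no H
  1 × O (charge -1): no H
  Total hydrogens = 17.
Net charge -1.
Molecular formula: C14H17FNO2-

C14H17FNO2-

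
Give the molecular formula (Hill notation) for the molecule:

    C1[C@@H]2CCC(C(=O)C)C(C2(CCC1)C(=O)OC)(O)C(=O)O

Heavy atoms from the SMILES: 15 C, 6 O.
Implicit hydrogens by atom environment:
  6 × C: 2 H each → 12
  5 × C: no H
  4 × O: no H
  2 × C: 3 H each → 6
  2 × C: 1 H each → 2
  2 × O: 1 H each → 2
  Total hydrogens = 22.
Molecular formula: C15H22O6

C15H22O6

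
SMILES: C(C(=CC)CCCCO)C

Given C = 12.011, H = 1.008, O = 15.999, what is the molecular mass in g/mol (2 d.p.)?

142.24

Molecular formula: C9H18O.
M = 9×12.011 + 18×1.008 + 1×15.999 = 142.24 g/mol.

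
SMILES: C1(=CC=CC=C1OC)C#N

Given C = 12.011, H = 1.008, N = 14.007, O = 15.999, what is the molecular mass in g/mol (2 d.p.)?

Molecular formula: C8H7NO.
M = 8×12.011 + 7×1.008 + 1×14.007 + 1×15.999 = 133.15 g/mol.

133.15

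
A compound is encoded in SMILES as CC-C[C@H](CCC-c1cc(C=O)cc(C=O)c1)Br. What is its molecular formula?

Heavy atoms from the SMILES: 1 Br, 15 C, 2 O.
Implicit hydrogens by atom environment:
  5 × C: 2 H each → 10
  3 × C (aromatic): 1 H each → 3
  3 × C: 1 H each → 3
  3 × C (aromatic): no H
  2 × O: no H
  1 × Br: no H
  1 × C: 3 H
  Total hydrogens = 19.
Molecular formula: C15H19BrO2

C15H19BrO2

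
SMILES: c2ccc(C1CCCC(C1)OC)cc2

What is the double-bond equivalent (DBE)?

Molecular formula from the SMILES: C13H18O.
DoU = (2C + 2 + N − H − X)/2 = (2·13 + 2 + 0 − 18 − 0)/2 = 10/2 = 5.
(Structurally: 2 ring(s) + 3 π bond(s) = 5.)

5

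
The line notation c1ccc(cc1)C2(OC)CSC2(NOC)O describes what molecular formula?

Heavy atoms from the SMILES: 11 C, 1 N, 3 O, 1 S.
Implicit hydrogens by atom environment:
  5 × C (aromatic): 1 H each → 5
  2 × C: 3 H each → 6
  2 × C: no H
  2 × O: no H
  1 × C: 2 H
  1 × C (aromatic): no H
  1 × N: 1 H
  1 × O: 1 H
  1 × S: no H
  Total hydrogens = 15.
Molecular formula: C11H15NO3S

C11H15NO3S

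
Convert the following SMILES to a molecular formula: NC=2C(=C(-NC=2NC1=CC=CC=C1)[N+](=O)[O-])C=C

C12H12N4O2

Heavy atoms from the SMILES: 12 C, 4 N, 2 O.
Implicit hydrogens by atom environment:
  5 × C (aromatic): 1 H each → 5
  5 × C (aromatic): no H
  1 × C: 2 H
  1 × C: 1 H
  1 × N: 2 H
  1 × N (aromatic): 1 H
  1 × N: 1 H
  1 × N (charge +1): no H
  1 × O: no H
  1 × O (charge -1): no H
  Total hydrogens = 12.
Molecular formula: C12H12N4O2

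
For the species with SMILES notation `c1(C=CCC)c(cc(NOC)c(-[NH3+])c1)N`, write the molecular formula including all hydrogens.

C11H18N3O+

Heavy atoms from the SMILES: 11 C, 3 N, 1 O.
Implicit hydrogens by atom environment:
  4 × C (aromatic): no H
  2 × C: 3 H each → 6
  2 × C (aromatic): 1 H each → 2
  2 × C: 1 H each → 2
  1 × C: 2 H
  1 × N (charge +1): 3 H
  1 × N: 2 H
  1 × N: 1 H
  1 × O: no H
  Total hydrogens = 18.
Net charge +1.
Molecular formula: C11H18N3O+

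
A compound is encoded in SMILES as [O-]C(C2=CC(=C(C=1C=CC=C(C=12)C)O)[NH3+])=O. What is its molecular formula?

Heavy atoms from the SMILES: 12 C, 1 N, 3 O.
Implicit hydrogens by atom environment:
  6 × C (aromatic): no H
  4 × C (aromatic): 1 H each → 4
  1 × C: 3 H
  1 × C: no H
  1 × N (charge +1): 3 H
  1 × O: 1 H
  1 × O: no H
  1 × O (charge -1): no H
  Total hydrogens = 11.
Molecular formula: C12H11NO3

C12H11NO3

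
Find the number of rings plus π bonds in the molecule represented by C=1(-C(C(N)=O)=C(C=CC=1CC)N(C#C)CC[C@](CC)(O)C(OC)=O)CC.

Molecular formula from the SMILES: C20H28N2O4.
DoU = (2C + 2 + N − H − X)/2 = (2·20 + 2 + 2 − 28 − 0)/2 = 16/2 = 8.
(Structurally: 1 ring(s) + 7 π bond(s) = 8.)

8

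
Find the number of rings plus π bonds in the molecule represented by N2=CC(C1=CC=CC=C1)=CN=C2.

Molecular formula from the SMILES: C10H8N2.
DoU = (2C + 2 + N − H − X)/2 = (2·10 + 2 + 2 − 8 − 0)/2 = 16/2 = 8.
(Structurally: 2 ring(s) + 6 π bond(s) = 8.)

8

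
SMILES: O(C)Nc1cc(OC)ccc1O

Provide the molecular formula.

Heavy atoms from the SMILES: 8 C, 1 N, 3 O.
Implicit hydrogens by atom environment:
  3 × C (aromatic): 1 H each → 3
  3 × C (aromatic): no H
  2 × C: 3 H each → 6
  2 × O: no H
  1 × N: 1 H
  1 × O: 1 H
  Total hydrogens = 11.
Molecular formula: C8H11NO3

C8H11NO3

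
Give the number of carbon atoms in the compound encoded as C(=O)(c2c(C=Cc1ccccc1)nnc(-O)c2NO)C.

14

The symbol for carbon appears 14 times in the SMILES. Lowercase c denotes aromatic carbon and counts toward C.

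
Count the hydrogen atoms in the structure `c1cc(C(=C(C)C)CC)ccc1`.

Hydrogens are implicit in SMILES; fill each atom to its normal valence:
  5 × C (aromatic): 1 H each → 5
  3 × C: 3 H each → 9
  2 × C: no H
  1 × C: 2 H
  1 × C (aromatic): no H
  Total hydrogens = 16.

16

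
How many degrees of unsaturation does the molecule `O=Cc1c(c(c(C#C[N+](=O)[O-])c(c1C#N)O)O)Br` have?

10

Molecular formula from the SMILES: C10H3BrN2O5.
DoU = (2C + 2 + N − H − X)/2 = (2·10 + 2 + 2 − 3 − 1)/2 = 20/2 = 10.
(Structurally: 1 ring(s) + 9 π bond(s) = 10.)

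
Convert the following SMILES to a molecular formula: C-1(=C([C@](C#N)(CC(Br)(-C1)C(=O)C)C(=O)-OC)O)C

Heavy atoms from the SMILES: 1 Br, 12 C, 1 N, 4 O.
Implicit hydrogens by atom environment:
  7 × C: no H
  3 × C: 3 H each → 9
  3 × O: no H
  2 × C: 2 H each → 4
  1 × Br: no H
  1 × N: no H
  1 × O: 1 H
  Total hydrogens = 14.
Molecular formula: C12H14BrNO4

C12H14BrNO4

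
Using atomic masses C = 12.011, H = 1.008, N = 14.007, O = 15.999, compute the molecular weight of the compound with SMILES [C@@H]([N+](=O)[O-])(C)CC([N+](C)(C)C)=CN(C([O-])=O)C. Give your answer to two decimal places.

245.28

Molecular formula: C10H19N3O4.
M = 10×12.011 + 19×1.008 + 3×14.007 + 4×15.999 = 245.28 g/mol.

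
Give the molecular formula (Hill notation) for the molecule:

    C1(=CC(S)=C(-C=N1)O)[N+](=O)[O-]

Heavy atoms from the SMILES: 5 C, 2 N, 3 O, 1 S.
Implicit hydrogens by atom environment:
  3 × C (aromatic): no H
  2 × C (aromatic): 1 H each → 2
  1 × N (aromatic): no H
  1 × N (charge +1): no H
  1 × O: 1 H
  1 × O: no H
  1 × O (charge -1): no H
  1 × S: 1 H
  Total hydrogens = 4.
Molecular formula: C5H4N2O3S

C5H4N2O3S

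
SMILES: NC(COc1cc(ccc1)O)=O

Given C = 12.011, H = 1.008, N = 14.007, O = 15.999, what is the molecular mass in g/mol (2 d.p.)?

Molecular formula: C8H9NO3.
M = 8×12.011 + 9×1.008 + 1×14.007 + 3×15.999 = 167.16 g/mol.

167.16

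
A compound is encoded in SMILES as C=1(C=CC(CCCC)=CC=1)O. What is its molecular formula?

Heavy atoms from the SMILES: 10 C, 1 O.
Implicit hydrogens by atom environment:
  4 × C (aromatic): 1 H each → 4
  3 × C: 2 H each → 6
  2 × C (aromatic): no H
  1 × C: 3 H
  1 × O: 1 H
  Total hydrogens = 14.
Molecular formula: C10H14O

C10H14O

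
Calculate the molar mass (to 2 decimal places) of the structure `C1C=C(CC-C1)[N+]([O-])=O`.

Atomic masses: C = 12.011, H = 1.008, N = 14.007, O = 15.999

127.14

Molecular formula: C6H9NO2.
M = 6×12.011 + 9×1.008 + 1×14.007 + 2×15.999 = 127.14 g/mol.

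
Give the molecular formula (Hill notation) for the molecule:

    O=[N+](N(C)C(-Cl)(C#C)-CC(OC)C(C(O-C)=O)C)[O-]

C11H17ClN2O5

Heavy atoms from the SMILES: 11 C, 1 Cl, 2 N, 5 O.
Implicit hydrogens by atom environment:
  4 × C: 3 H each → 12
  4 × O: no H
  3 × C: 1 H each → 3
  3 × C: no H
  1 × C: 2 H
  1 × Cl: no H
  1 × N: no H
  1 × N (charge +1): no H
  1 × O (charge -1): no H
  Total hydrogens = 17.
Molecular formula: C11H17ClN2O5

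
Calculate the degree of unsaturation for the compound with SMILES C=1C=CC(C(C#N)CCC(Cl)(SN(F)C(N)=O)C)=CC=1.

7

Molecular formula from the SMILES: C13H15ClFN3OS.
DoU = (2C + 2 + N − H − X)/2 = (2·13 + 2 + 3 − 15 − 2)/2 = 14/2 = 7.
(Structurally: 1 ring(s) + 6 π bond(s) = 7.)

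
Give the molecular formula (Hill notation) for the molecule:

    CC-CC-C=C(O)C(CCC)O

C10H20O2

Heavy atoms from the SMILES: 10 C, 2 O.
Implicit hydrogens by atom environment:
  5 × C: 2 H each → 10
  2 × C: 3 H each → 6
  2 × C: 1 H each → 2
  2 × O: 1 H each → 2
  1 × C: no H
  Total hydrogens = 20.
Molecular formula: C10H20O2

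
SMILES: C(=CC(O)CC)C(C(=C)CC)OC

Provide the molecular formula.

C11H20O2

Heavy atoms from the SMILES: 11 C, 2 O.
Implicit hydrogens by atom environment:
  4 × C: 1 H each → 4
  3 × C: 3 H each → 9
  3 × C: 2 H each → 6
  1 × C: no H
  1 × O: 1 H
  1 × O: no H
  Total hydrogens = 20.
Molecular formula: C11H20O2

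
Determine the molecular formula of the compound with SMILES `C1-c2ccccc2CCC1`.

C10H12

Heavy atoms from the SMILES: 10 C.
Implicit hydrogens by atom environment:
  4 × C: 2 H each → 8
  4 × C (aromatic): 1 H each → 4
  2 × C (aromatic): no H
  Total hydrogens = 12.
Molecular formula: C10H12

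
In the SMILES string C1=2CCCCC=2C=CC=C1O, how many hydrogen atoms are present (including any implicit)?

Hydrogens are implicit in SMILES; fill each atom to its normal valence:
  4 × C: 2 H each → 8
  3 × C (aromatic): 1 H each → 3
  3 × C (aromatic): no H
  1 × O: 1 H
  Total hydrogens = 12.

12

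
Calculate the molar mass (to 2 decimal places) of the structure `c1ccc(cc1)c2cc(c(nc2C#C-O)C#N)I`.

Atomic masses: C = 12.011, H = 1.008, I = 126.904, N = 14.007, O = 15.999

Molecular formula: C14H7IN2O.
M = 14×12.011 + 7×1.008 + 1×126.904 + 2×14.007 + 1×15.999 = 346.13 g/mol.

346.13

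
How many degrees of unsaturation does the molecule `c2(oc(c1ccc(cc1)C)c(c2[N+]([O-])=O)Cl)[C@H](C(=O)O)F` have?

Molecular formula from the SMILES: C13H9ClFNO5.
DoU = (2C + 2 + N − H − X)/2 = (2·13 + 2 + 1 − 9 − 2)/2 = 18/2 = 9.
(Structurally: 2 ring(s) + 7 π bond(s) = 9.)

9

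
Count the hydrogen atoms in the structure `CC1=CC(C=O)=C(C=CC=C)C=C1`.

Hydrogens are implicit in SMILES; fill each atom to its normal valence:
  4 × C: 1 H each → 4
  3 × C (aromatic): 1 H each → 3
  3 × C (aromatic): no H
  1 × C: 3 H
  1 × C: 2 H
  1 × O: no H
  Total hydrogens = 12.

12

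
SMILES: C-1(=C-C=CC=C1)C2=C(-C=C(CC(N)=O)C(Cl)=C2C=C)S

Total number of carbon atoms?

16

The symbol for carbon appears 16 times in the SMILES. (Cl is a single chlorine, not C + l.)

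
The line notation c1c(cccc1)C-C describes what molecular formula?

C8H10

Heavy atoms from the SMILES: 8 C.
Implicit hydrogens by atom environment:
  5 × C (aromatic): 1 H each → 5
  1 × C: 3 H
  1 × C: 2 H
  1 × C (aromatic): no H
  Total hydrogens = 10.
Molecular formula: C8H10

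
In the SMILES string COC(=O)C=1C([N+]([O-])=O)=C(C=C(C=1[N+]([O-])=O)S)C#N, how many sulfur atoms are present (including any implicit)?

1

The symbol for sulfur appears 1 time in the SMILES.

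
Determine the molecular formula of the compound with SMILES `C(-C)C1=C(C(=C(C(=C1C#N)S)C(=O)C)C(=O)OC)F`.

C13H12FNO3S

Heavy atoms from the SMILES: 13 C, 1 F, 1 N, 3 O, 1 S.
Implicit hydrogens by atom environment:
  6 × C (aromatic): no H
  3 × C: 3 H each → 9
  3 × C: no H
  3 × O: no H
  1 × C: 2 H
  1 × F: no H
  1 × N: no H
  1 × S: 1 H
  Total hydrogens = 12.
Molecular formula: C13H12FNO3S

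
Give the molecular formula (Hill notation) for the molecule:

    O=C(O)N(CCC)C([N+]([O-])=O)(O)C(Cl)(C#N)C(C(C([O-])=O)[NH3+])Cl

C10H14Cl2N4O7

Heavy atoms from the SMILES: 10 C, 2 Cl, 4 N, 7 O.
Implicit hydrogens by atom environment:
  5 × C: no H
  3 × O: no H
  2 × C: 2 H each → 4
  2 × C: 1 H each → 2
  2 × Cl: no H
  2 × N: no H
  2 × O: 1 H each → 2
  2 × O (charge -1): no H
  1 × C: 3 H
  1 × N (charge +1): 3 H
  1 × N (charge +1): no H
  Total hydrogens = 14.
Molecular formula: C10H14Cl2N4O7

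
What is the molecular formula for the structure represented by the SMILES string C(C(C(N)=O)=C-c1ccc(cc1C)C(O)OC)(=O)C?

Heavy atoms from the SMILES: 14 C, 1 N, 4 O.
Implicit hydrogens by atom environment:
  3 × C: 3 H each → 9
  3 × C (aromatic): 1 H each → 3
  3 × C (aromatic): no H
  3 × C: no H
  3 × O: no H
  2 × C: 1 H each → 2
  1 × N: 2 H
  1 × O: 1 H
  Total hydrogens = 17.
Molecular formula: C14H17NO4

C14H17NO4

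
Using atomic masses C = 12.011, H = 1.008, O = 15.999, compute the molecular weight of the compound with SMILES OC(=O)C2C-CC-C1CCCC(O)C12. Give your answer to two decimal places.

198.26

Molecular formula: C11H18O3.
M = 11×12.011 + 18×1.008 + 3×15.999 = 198.26 g/mol.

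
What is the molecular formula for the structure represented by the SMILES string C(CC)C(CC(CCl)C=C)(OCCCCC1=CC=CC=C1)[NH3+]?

Heavy atoms from the SMILES: 19 C, 1 Cl, 1 N, 1 O.
Implicit hydrogens by atom environment:
  9 × C: 2 H each → 18
  5 × C (aromatic): 1 H each → 5
  2 × C: 1 H each → 2
  1 × C: 3 H
  1 × C: no H
  1 × C (aromatic): no H
  1 × Cl: no H
  1 × N (charge +1): 3 H
  1 × O: no H
  Total hydrogens = 31.
Net charge +1.
Molecular formula: C19H31ClNO+

C19H31ClNO+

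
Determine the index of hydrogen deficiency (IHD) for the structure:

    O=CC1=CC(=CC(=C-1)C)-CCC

5

Molecular formula from the SMILES: C11H14O.
DoU = (2C + 2 + N − H − X)/2 = (2·11 + 2 + 0 − 14 − 0)/2 = 10/2 = 5.
(Structurally: 1 ring(s) + 4 π bond(s) = 5.)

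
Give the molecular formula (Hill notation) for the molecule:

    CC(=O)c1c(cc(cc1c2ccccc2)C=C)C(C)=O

Heavy atoms from the SMILES: 18 C, 2 O.
Implicit hydrogens by atom environment:
  7 × C (aromatic): 1 H each → 7
  5 × C (aromatic): no H
  2 × C: 3 H each → 6
  2 × C: no H
  2 × O: no H
  1 × C: 2 H
  1 × C: 1 H
  Total hydrogens = 16.
Molecular formula: C18H16O2

C18H16O2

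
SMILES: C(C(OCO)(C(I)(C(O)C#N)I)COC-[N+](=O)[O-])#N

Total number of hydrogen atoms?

9

Hydrogens are implicit in SMILES; fill each atom to its normal valence:
  4 × C: no H
  3 × C: 2 H each → 6
  3 × O: no H
  2 × I: no H
  2 × N: no H
  2 × O: 1 H each → 2
  1 × C: 1 H
  1 × N (charge +1): no H
  1 × O (charge -1): no H
  Total hydrogens = 9.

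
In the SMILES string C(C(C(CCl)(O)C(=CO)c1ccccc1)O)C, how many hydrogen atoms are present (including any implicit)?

17

Hydrogens are implicit in SMILES; fill each atom to its normal valence:
  5 × C (aromatic): 1 H each → 5
  3 × O: 1 H each → 3
  2 × C: 2 H each → 4
  2 × C: 1 H each → 2
  2 × C: no H
  1 × C: 3 H
  1 × C (aromatic): no H
  1 × Cl: no H
  Total hydrogens = 17.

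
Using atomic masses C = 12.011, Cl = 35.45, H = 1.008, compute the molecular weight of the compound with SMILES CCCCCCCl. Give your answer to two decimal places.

120.62

Molecular formula: C6H13Cl.
M = 6×12.011 + 1×35.45 + 13×1.008 = 120.62 g/mol.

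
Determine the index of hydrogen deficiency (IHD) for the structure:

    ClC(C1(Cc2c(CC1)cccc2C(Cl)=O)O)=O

7

Molecular formula from the SMILES: C12H10Cl2O3.
DoU = (2C + 2 + N − H − X)/2 = (2·12 + 2 + 0 − 10 − 2)/2 = 14/2 = 7.
(Structurally: 2 ring(s) + 5 π bond(s) = 7.)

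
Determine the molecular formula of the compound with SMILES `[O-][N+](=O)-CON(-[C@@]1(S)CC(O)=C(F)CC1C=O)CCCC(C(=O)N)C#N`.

Heavy atoms from the SMILES: 14 C, 1 F, 4 N, 6 O, 1 S.
Implicit hydrogens by atom environment:
  6 × C: 2 H each → 12
  5 × C: no H
  4 × O: no H
  3 × C: 1 H each → 3
  2 × N: no H
  1 × F: no H
  1 × N: 2 H
  1 × N (charge +1): no H
  1 × O: 1 H
  1 × O (charge -1): no H
  1 × S: 1 H
  Total hydrogens = 19.
Molecular formula: C14H19FN4O6S

C14H19FN4O6S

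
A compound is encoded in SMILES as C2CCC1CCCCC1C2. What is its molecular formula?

Heavy atoms from the SMILES: 10 C.
Implicit hydrogens by atom environment:
  8 × C: 2 H each → 16
  2 × C: 1 H each → 2
  Total hydrogens = 18.
Molecular formula: C10H18

C10H18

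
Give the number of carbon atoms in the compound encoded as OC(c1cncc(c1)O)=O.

The symbol for carbon appears 6 times in the SMILES. Lowercase c denotes aromatic carbon and counts toward C.

6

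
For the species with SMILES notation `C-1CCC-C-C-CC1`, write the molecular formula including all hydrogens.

Heavy atoms from the SMILES: 8 C.
Implicit hydrogens by atom environment:
  8 × C: 2 H each → 16
  Total hydrogens = 16.
Molecular formula: C8H16

C8H16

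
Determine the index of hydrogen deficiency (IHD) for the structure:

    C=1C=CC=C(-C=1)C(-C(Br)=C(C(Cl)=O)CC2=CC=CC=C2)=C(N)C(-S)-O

11

Molecular formula from the SMILES: C19H17BrClNO2S.
DoU = (2C + 2 + N − H − X)/2 = (2·19 + 2 + 1 − 17 − 2)/2 = 22/2 = 11.
(Structurally: 2 ring(s) + 9 π bond(s) = 11.)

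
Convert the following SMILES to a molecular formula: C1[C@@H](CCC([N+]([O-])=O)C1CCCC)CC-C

C13H25NO2

Heavy atoms from the SMILES: 13 C, 1 N, 2 O.
Implicit hydrogens by atom environment:
  8 × C: 2 H each → 16
  3 × C: 1 H each → 3
  2 × C: 3 H each → 6
  1 × N (charge +1): no H
  1 × O: no H
  1 × O (charge -1): no H
  Total hydrogens = 25.
Molecular formula: C13H25NO2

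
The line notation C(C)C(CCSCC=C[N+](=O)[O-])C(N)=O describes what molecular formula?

C9H16N2O3S

Heavy atoms from the SMILES: 9 C, 2 N, 3 O, 1 S.
Implicit hydrogens by atom environment:
  4 × C: 2 H each → 8
  3 × C: 1 H each → 3
  2 × O: no H
  1 × C: 3 H
  1 × C: no H
  1 × N: 2 H
  1 × N (charge +1): no H
  1 × O (charge -1): no H
  1 × S: no H
  Total hydrogens = 16.
Molecular formula: C9H16N2O3S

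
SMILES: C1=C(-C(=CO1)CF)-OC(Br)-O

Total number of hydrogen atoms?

Hydrogens are implicit in SMILES; fill each atom to its normal valence:
  2 × C (aromatic): 1 H each → 2
  2 × C (aromatic): no H
  1 × Br: no H
  1 × C: 2 H
  1 × C: 1 H
  1 × F: no H
  1 × O: 1 H
  1 × O (aromatic): no H
  1 × O: no H
  Total hydrogens = 6.

6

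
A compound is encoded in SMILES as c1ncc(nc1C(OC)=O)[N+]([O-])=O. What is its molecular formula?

Heavy atoms from the SMILES: 6 C, 3 N, 4 O.
Implicit hydrogens by atom environment:
  3 × O: no H
  2 × C (aromatic): 1 H each → 2
  2 × C (aromatic): no H
  2 × N (aromatic): no H
  1 × C: 3 H
  1 × C: no H
  1 × N (charge +1): no H
  1 × O (charge -1): no H
  Total hydrogens = 5.
Molecular formula: C6H5N3O4

C6H5N3O4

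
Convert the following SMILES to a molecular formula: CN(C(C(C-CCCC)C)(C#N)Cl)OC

Heavy atoms from the SMILES: 11 C, 1 Cl, 2 N, 1 O.
Implicit hydrogens by atom environment:
  4 × C: 3 H each → 12
  4 × C: 2 H each → 8
  2 × C: no H
  2 × N: no H
  1 × C: 1 H
  1 × Cl: no H
  1 × O: no H
  Total hydrogens = 21.
Molecular formula: C11H21ClN2O

C11H21ClN2O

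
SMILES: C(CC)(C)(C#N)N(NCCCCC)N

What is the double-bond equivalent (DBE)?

2

Molecular formula from the SMILES: C10H22N4.
DoU = (2C + 2 + N − H − X)/2 = (2·10 + 2 + 4 − 22 − 0)/2 = 4/2 = 2.
(Structurally: 0 ring(s) + 2 π bond(s) = 2.)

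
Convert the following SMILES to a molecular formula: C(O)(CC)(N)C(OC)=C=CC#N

Heavy atoms from the SMILES: 8 C, 2 N, 2 O.
Implicit hydrogens by atom environment:
  4 × C: no H
  2 × C: 3 H each → 6
  1 × C: 2 H
  1 × C: 1 H
  1 × N: 2 H
  1 × N: no H
  1 × O: 1 H
  1 × O: no H
  Total hydrogens = 12.
Molecular formula: C8H12N2O2

C8H12N2O2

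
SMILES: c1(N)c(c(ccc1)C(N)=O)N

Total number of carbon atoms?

7

The symbol for carbon appears 7 times in the SMILES. Lowercase c denotes aromatic carbon and counts toward C.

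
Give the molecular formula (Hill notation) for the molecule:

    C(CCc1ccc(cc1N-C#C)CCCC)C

Heavy atoms from the SMILES: 16 C, 1 N.
Implicit hydrogens by atom environment:
  6 × C: 2 H each → 12
  3 × C (aromatic): 1 H each → 3
  3 × C (aromatic): no H
  2 × C: 3 H each → 6
  1 × C: 1 H
  1 × C: no H
  1 × N: 1 H
  Total hydrogens = 23.
Molecular formula: C16H23N

C16H23N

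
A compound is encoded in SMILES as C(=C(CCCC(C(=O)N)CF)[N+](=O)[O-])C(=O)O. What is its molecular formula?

C9H13FN2O5

Heavy atoms from the SMILES: 9 C, 1 F, 2 N, 5 O.
Implicit hydrogens by atom environment:
  4 × C: 2 H each → 8
  3 × C: no H
  3 × O: no H
  2 × C: 1 H each → 2
  1 × F: no H
  1 × N: 2 H
  1 × N (charge +1): no H
  1 × O: 1 H
  1 × O (charge -1): no H
  Total hydrogens = 13.
Molecular formula: C9H13FN2O5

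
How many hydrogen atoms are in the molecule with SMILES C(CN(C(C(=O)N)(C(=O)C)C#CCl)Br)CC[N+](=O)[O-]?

13

Hydrogens are implicit in SMILES; fill each atom to its normal valence:
  5 × C: no H
  4 × C: 2 H each → 8
  3 × O: no H
  1 × Br: no H
  1 × C: 3 H
  1 × Cl: no H
  1 × N: 2 H
  1 × N: no H
  1 × N (charge +1): no H
  1 × O (charge -1): no H
  Total hydrogens = 13.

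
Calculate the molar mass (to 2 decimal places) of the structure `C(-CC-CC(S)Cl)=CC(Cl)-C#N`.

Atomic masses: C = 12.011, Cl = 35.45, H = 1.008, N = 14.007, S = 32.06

Molecular formula: C8H11Cl2NS.
M = 8×12.011 + 2×35.45 + 11×1.008 + 1×14.007 + 1×32.06 = 224.14 g/mol.

224.14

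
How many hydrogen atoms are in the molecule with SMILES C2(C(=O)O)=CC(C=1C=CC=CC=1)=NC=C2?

Hydrogens are implicit in SMILES; fill each atom to its normal valence:
  8 × C (aromatic): 1 H each → 8
  3 × C (aromatic): no H
  1 × C: no H
  1 × N (aromatic): no H
  1 × O: 1 H
  1 × O: no H
  Total hydrogens = 9.

9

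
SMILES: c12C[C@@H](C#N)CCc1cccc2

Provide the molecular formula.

C11H11N

Heavy atoms from the SMILES: 11 C, 1 N.
Implicit hydrogens by atom environment:
  4 × C (aromatic): 1 H each → 4
  3 × C: 2 H each → 6
  2 × C (aromatic): no H
  1 × C: 1 H
  1 × C: no H
  1 × N: no H
  Total hydrogens = 11.
Molecular formula: C11H11N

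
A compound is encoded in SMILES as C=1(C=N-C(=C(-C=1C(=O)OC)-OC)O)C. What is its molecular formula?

Heavy atoms from the SMILES: 9 C, 1 N, 4 O.
Implicit hydrogens by atom environment:
  4 × C (aromatic): no H
  3 × C: 3 H each → 9
  3 × O: no H
  1 × C (aromatic): 1 H
  1 × C: no H
  1 × N (aromatic): no H
  1 × O: 1 H
  Total hydrogens = 11.
Molecular formula: C9H11NO4

C9H11NO4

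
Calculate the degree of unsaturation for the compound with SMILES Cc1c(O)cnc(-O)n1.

Molecular formula from the SMILES: C5H6N2O2.
DoU = (2C + 2 + N − H − X)/2 = (2·5 + 2 + 2 − 6 − 0)/2 = 8/2 = 4.
(Structurally: 1 ring(s) + 3 π bond(s) = 4.)

4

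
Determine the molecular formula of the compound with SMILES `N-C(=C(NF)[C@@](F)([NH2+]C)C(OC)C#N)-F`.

Heavy atoms from the SMILES: 7 C, 3 F, 4 N, 1 O.
Implicit hydrogens by atom environment:
  4 × C: no H
  3 × F: no H
  2 × C: 3 H each → 6
  1 × C: 1 H
  1 × N (charge +1): 2 H
  1 × N: 2 H
  1 × N: 1 H
  1 × N: no H
  1 × O: no H
  Total hydrogens = 12.
Net charge +1.
Molecular formula: C7H12F3N4O+

C7H12F3N4O+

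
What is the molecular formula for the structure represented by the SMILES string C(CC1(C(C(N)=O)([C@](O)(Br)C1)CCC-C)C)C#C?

Heavy atoms from the SMILES: 1 Br, 14 C, 1 N, 2 O.
Implicit hydrogens by atom environment:
  6 × C: 2 H each → 12
  5 × C: no H
  2 × C: 3 H each → 6
  1 × Br: no H
  1 × C: 1 H
  1 × N: 2 H
  1 × O: 1 H
  1 × O: no H
  Total hydrogens = 22.
Molecular formula: C14H22BrNO2

C14H22BrNO2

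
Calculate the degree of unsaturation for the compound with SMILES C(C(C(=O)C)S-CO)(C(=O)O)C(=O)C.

Molecular formula from the SMILES: C8H12O5S.
DoU = (2C + 2 + N − H − X)/2 = (2·8 + 2 + 0 − 12 − 0)/2 = 6/2 = 3.
(Structurally: 0 ring(s) + 3 π bond(s) = 3.)

3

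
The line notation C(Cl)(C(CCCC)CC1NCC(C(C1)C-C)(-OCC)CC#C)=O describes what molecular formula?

Heavy atoms from the SMILES: 19 C, 1 Cl, 1 N, 2 O.
Implicit hydrogens by atom environment:
  9 × C: 2 H each → 18
  4 × C: 1 H each → 4
  3 × C: 3 H each → 9
  3 × C: no H
  2 × O: no H
  1 × Cl: no H
  1 × N: 1 H
  Total hydrogens = 32.
Molecular formula: C19H32ClNO2

C19H32ClNO2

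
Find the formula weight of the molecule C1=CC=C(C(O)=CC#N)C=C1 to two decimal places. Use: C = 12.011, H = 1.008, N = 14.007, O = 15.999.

145.16

Molecular formula: C9H7NO.
M = 9×12.011 + 7×1.008 + 1×14.007 + 1×15.999 = 145.16 g/mol.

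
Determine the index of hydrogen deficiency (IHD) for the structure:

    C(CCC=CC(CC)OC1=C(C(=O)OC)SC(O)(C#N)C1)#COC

Molecular formula from the SMILES: C17H21NO5S.
DoU = (2C + 2 + N − H − X)/2 = (2·17 + 2 + 1 − 21 − 0)/2 = 16/2 = 8.
(Structurally: 1 ring(s) + 7 π bond(s) = 8.)

8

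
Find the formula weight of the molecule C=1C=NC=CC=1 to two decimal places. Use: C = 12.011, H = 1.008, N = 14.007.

79.10

Molecular formula: C5H5N.
M = 5×12.011 + 5×1.008 + 1×14.007 = 79.10 g/mol.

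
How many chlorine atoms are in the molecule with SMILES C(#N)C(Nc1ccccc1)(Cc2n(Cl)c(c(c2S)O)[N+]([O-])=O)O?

1

The symbol for chlorine appears 1 time in the SMILES.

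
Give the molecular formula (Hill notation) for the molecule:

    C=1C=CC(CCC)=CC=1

Heavy atoms from the SMILES: 9 C.
Implicit hydrogens by atom environment:
  5 × C (aromatic): 1 H each → 5
  2 × C: 2 H each → 4
  1 × C: 3 H
  1 × C (aromatic): no H
  Total hydrogens = 12.
Molecular formula: C9H12

C9H12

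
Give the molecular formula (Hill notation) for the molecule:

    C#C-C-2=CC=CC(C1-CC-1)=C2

C11H10

Heavy atoms from the SMILES: 11 C.
Implicit hydrogens by atom environment:
  4 × C (aromatic): 1 H each → 4
  2 × C: 2 H each → 4
  2 × C: 1 H each → 2
  2 × C (aromatic): no H
  1 × C: no H
  Total hydrogens = 10.
Molecular formula: C11H10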